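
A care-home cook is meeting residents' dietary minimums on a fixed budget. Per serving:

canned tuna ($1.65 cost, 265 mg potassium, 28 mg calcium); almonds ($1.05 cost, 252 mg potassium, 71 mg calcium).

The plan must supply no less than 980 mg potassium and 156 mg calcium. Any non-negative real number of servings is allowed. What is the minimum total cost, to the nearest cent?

Check every corner: each single food scaled to meet both minima, and each pair solved so both constraints bind.
canned tuna only: max(980/265, 156/28) = 5.571 servings → $9.19.
almonds only: max(980/252, 156/71) = 3.889 servings → $4.08.
canned tuna + almonds with both tight: 2.574 servings and 1.182 servings → $5.49.
Cheapest feasible corner: $4.08.

$4.08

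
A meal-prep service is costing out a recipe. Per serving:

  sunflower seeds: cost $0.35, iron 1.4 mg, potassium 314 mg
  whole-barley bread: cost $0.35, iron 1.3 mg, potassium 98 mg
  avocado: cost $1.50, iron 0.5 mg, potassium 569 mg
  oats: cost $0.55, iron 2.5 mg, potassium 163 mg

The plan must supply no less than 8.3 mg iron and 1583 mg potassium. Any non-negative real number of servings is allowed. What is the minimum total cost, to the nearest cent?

An LP optimum is at a vertex; with two nutrient constraints at most two foods are used. Check each candidate.
sunflower seeds only: max(8.3/1.4, 1583/314) = 5.929 servings → $2.08.
whole-barley bread only: max(8.3/1.3, 1583/98) = 16.15 servings → $5.65.
avocado only: max(8.3/0.5, 1583/569) = 16.6 servings → $24.90.
oats only: max(8.3/2.5, 1583/163) = 9.712 servings → $5.34.
sunflower seeds + whole-barley bread with both tight: 4.592 servings and 1.439 servings → $2.11.
sunflower seeds + avocado with both targets exact would need a negative amount; discard.
sunflower seeds + oats with both tight: 4.678 servings and 0.7004 servings → $2.02.
whole-barley bread + avocado with both tight: 5.692 servings and 1.802 servings → $4.69.
whole-barley bread + oats with both targets exact would need a negative amount; discard.
avocado + oats with both tight: 1.942 servings and 2.932 servings → $4.53.
So the least-cost plan costs $2.02.

$2.02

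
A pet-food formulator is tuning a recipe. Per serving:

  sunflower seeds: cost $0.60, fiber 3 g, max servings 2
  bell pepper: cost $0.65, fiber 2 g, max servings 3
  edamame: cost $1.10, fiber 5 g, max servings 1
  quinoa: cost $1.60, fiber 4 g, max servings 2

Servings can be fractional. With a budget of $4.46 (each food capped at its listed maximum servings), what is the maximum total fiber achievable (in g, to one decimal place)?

Fiber per dollar: sunflower seeds 5, edamame 4.545, bell pepper 3.077, quinoa 2.5.
Take 2 servings of sunflower seeds: spends $1.20, +6.0 g fiber (running total 6.0 g).
Take 1 serving of edamame: spends $1.10, +5.0 g fiber (running total 11.0 g).
Take 3 servings of bell pepper: spends $1.95, +6.0 g fiber (running total 17.0 g).
Take 0.1313 servings of quinoa: spends $0.21, +0.5 g fiber (running total 17.5 g).
Greedy by best ratio exhausts the cost allowance optimally: 17.5 g.

17.5 g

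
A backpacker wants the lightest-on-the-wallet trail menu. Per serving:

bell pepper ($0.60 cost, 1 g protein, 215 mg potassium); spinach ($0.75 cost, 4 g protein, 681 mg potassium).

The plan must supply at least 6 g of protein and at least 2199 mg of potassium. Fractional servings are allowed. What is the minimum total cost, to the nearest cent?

Compare the cost at each extreme point of the feasible region.
bell pepper only: max(6/1, 2199/215) = 10.23 servings → $6.14.
spinach only: max(6/4, 2199/681) = 3.229 servings → $2.42.
bell pepper + spinach with both targets exact would need a negative amount; discard.
Cheapest feasible corner: $2.42.

$2.42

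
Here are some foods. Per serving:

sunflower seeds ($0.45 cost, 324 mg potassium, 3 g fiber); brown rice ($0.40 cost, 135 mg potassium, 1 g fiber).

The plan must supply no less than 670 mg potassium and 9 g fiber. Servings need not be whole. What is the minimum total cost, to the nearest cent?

An LP optimum is at a vertex; with two nutrient constraints at most two foods are used. Check each candidate.
sunflower seeds only: max(670/324, 9/3) = 3 servings → $1.35.
brown rice only: max(670/135, 9/1) = 9 servings → $3.60.
sunflower seeds + brown rice: intersection lies outside the first quadrant.
So the least-cost plan costs $1.35.

$1.35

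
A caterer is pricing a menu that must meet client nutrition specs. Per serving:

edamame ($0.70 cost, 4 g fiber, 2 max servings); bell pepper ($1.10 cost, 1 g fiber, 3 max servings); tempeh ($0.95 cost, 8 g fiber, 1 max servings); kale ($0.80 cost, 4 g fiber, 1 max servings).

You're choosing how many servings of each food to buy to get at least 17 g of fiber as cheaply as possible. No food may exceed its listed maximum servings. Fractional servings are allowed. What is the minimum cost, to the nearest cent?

Cost per g of fiber: tempeh $0.1187, edamame $0.1750, kale $0.2000, bell pepper $1.1000.
Take 1 serving of tempeh: +8.0 g fiber for $0.95 (total $0.95, still need 9.0 g).
Take 2 servings of edamame: +8.0 g fiber for $1.40 (total $2.35, still need 1.0 g).
Take 0.25 servings of kale: +1.0 g fiber for $0.20 (total $2.55, still need 0.0 g).
Greedy by cheapest-per-g is optimal for a single linear constraint, so the minimum cost is $2.55.

$2.55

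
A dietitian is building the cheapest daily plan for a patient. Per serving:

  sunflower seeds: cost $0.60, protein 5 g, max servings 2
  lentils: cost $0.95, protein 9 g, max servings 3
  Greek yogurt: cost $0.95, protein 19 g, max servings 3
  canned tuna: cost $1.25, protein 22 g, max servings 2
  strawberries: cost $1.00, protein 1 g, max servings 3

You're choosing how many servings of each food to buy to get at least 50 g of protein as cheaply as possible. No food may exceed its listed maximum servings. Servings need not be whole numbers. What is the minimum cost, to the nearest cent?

$2.50

Cost per g of protein: Greek yogurt $0.0500, canned tuna $0.0568, lentils $0.1056, sunflower seeds $0.1200, strawberries $1.0000.
Take 2.632 servings of Greek yogurt: +50.0 g protein for $2.50 (total $2.50, still need 0.0 g).
Greedy by cheapest-per-g is optimal for a single linear constraint, so the minimum cost is $2.50.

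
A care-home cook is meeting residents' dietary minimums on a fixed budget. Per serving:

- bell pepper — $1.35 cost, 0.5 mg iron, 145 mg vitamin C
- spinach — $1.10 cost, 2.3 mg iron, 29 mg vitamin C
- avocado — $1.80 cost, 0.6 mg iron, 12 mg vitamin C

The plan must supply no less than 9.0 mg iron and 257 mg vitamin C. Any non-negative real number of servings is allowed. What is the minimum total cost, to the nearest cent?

This is a tiny linear program; its minimum lies at a vertex of the feasible set. List the vertices and price them.
bell pepper only: max(9.0/0.5, 257/145) = 18 servings → $24.30.
spinach only: max(9.0/2.3, 257/29) = 8.862 servings → $9.75.
avocado only: max(9.0/0.6, 257/12) = 21.42 servings → $38.55.
bell pepper + spinach with both tight: 1.035 servings and 3.688 servings → $5.45.
bell pepper + avocado with both tight: 0.5704 servings and 14.52 servings → $26.91.
spinach + avocado: intersection lies outside the first quadrant.
Cheapest feasible corner: $5.45.

$5.45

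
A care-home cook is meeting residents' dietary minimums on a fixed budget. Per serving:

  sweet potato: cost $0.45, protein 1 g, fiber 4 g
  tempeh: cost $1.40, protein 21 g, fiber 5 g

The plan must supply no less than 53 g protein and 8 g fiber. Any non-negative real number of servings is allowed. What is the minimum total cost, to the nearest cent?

Minimising a linear cost over {protein ≥ 53, fiber ≥ 8, servings ≥ 0} — the optimum is at a vertex, using one or two foods.
sweet potato only: max(53/1, 8/4) = 53 servings → $23.85.
tempeh only: max(53/21, 8/5) = 2.524 servings → $3.53.
sweet potato + tempeh: intersection lies outside the first quadrant.
Cheapest feasible corner: $3.53.

$3.53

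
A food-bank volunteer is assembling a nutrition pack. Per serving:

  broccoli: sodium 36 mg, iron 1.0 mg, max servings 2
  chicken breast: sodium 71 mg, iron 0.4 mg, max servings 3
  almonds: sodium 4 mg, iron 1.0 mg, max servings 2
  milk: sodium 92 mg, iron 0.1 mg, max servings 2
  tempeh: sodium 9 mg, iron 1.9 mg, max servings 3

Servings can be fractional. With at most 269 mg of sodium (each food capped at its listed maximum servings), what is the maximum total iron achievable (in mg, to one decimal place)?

Iron per mg sodium: almonds 0.25, tempeh 0.2111, broccoli 0.02778, chicken breast 0.005634, milk 0.001087.
Take 2 servings of almonds: uses 8 mg sodium, +2.0 mg iron (running total 2.0 mg).
Take 3 servings of tempeh: uses 27 mg sodium, +5.7 mg iron (running total 7.7 mg).
Take 2 servings of broccoli: uses 72 mg sodium, +2.0 mg iron (running total 9.7 mg).
Take 2.282 servings of chicken breast: uses 162 mg sodium, +0.9 mg iron (running total 10.6 mg).
Filling greedily by iron-per-mg sodium is optimal for one linear limit, giving 10.6 mg.

10.6 mg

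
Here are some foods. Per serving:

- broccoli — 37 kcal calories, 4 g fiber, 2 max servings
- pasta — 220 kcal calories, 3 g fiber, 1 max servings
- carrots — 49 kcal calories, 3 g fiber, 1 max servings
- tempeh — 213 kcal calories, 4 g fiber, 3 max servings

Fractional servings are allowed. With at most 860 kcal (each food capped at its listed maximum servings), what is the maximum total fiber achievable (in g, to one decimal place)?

24.3 g

Fiber per kcal: broccoli 0.1081, carrots 0.06122, tempeh 0.01878, pasta 0.01364.
Take 2 servings of broccoli: uses 74 kcal, +8.0 g fiber (running total 8.0 g).
Take 1 serving of carrots: uses 49 kcal, +3.0 g fiber (running total 11.0 g).
Take 3 servings of tempeh: uses 639 kcal, +12.0 g fiber (running total 23.0 g).
Take 0.4455 servings of pasta: uses 98 kcal, +1.3 g fiber (running total 24.3 g).
Filling greedily by fiber-per-kcal is optimal for one linear limit, giving 24.3 g.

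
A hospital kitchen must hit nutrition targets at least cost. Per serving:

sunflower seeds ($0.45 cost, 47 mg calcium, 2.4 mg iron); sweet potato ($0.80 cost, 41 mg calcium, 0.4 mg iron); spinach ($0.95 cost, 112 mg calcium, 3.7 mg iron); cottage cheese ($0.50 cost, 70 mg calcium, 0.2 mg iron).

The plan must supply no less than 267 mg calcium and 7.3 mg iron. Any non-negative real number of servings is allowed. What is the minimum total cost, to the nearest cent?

sunflower seeds only: max(267/47, 7.3/2.4) = 5.681 servings → $2.56.
sweet potato only: max(267/41, 7.3/0.4) = 18.25 servings → $14.60.
spinach only: max(267/112, 7.3/3.7) = 2.384 servings → $2.26.
cottage cheese only: max(267/70, 7.3/0.2) = 36.5 servings → $18.25.
sunflower seeds + sweet potato with both tight: 2.418 servings and 3.74 servings → $4.08.
sunflower seeds + spinach with both targets exact would need a negative amount; discard.
sunflower seeds + cottage cheese with both tight: 2.885 servings and 1.877 servings → $2.24.
sweet potato + spinach with both tight: 1.593 servings and 1.801 servings → $2.99.
sweet potato + cottage cheese with both targets exact would need a negative amount; discard.
spinach + cottage cheese with both tight: 1.934 servings and 0.7198 servings → $2.20.
Cheapest feasible corner: $2.20.

$2.20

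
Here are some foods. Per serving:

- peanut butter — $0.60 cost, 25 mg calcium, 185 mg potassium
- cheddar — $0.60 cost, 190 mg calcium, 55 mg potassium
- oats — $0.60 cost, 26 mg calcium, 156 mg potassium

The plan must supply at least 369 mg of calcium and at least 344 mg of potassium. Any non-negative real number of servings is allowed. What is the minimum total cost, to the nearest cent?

$1.86

The cheapest plan sits at a corner of the feasible region — with two constraints it uses at most two foods.
peanut butter only: max(369/25, 344/185) = 14.76 servings → $8.86.
cheddar only: max(369/190, 344/55) = 6.255 servings → $3.75.
oats only: max(369/26, 344/156) = 14.19 servings → $8.52.
peanut butter + cheddar with both tight: 1.334 servings and 1.767 servings → $1.86.
peanut butter + oats: the both-tight solution has a negative serving — not a feasible corner.
cheddar + oats with both tight: 1.724 servings and 1.597 servings → $1.99.
Cheapest feasible corner: $1.86.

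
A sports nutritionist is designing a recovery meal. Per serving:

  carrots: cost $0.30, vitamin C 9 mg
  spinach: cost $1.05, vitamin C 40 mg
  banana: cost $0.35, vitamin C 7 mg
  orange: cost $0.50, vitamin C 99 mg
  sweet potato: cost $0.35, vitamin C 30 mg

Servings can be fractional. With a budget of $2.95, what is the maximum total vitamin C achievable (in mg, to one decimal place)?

584.1 mg

Vitamin C per dollar: orange 198, sweet potato 85.71, spinach 38.1, carrots 30, banana 20.
With no serving limits, spend the whole cost allowance on orange: $2.95 / $0.50 × 99 mg = 584.1 mg.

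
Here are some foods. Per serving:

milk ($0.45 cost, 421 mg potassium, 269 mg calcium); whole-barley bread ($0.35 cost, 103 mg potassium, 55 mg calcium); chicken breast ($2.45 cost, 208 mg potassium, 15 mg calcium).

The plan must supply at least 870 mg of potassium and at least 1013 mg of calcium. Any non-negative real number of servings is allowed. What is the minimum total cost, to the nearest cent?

$1.69

milk only: max(870/421, 1013/269) = 3.766 servings → $1.69.
whole-barley bread only: max(870/103, 1013/55) = 18.42 servings → $6.45.
chicken breast only: max(870/208, 1013/15) = 67.53 servings → $165.46.
milk + whole-barley bread: intersection lies outside the first quadrant.
milk + chicken breast with both targets exact would need a negative amount; discard.
whole-barley bread + chicken breast with both targets exact would need a negative amount; discard.
The minimum over all feasible corners is $1.69.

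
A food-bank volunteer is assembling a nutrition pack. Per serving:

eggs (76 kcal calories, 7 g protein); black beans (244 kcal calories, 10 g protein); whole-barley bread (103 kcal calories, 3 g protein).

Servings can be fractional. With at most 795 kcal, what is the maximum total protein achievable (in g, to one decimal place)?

73.2 g

Protein per kcal: eggs 0.09211, black beans 0.04098, whole-barley bread 0.02913.
With no serving limits, spend the whole calories allowance on eggs: 795 kcal / 76 kcal × 7 g = 73.2 g.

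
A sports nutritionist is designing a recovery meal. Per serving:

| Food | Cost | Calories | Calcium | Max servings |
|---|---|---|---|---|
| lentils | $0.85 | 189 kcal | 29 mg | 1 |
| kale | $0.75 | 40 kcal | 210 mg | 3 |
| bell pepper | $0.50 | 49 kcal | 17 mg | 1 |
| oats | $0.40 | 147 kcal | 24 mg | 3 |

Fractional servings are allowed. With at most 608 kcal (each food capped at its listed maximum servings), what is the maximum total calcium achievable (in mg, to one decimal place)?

718.7 mg

Calcium per kcal: kale 5.25, bell pepper 0.3469, oats 0.1633, lentils 0.1534.
Take 3 servings of kale: uses 120 kcal, +630.0 mg calcium (running total 630.0 mg).
Take 1 serving of bell pepper: uses 49 kcal, +17.0 mg calcium (running total 647.0 mg).
Take 2.986 servings of oats: uses 439 kcal, +71.7 mg calcium (running total 718.7 mg).
Filling greedily by calcium-per-kcal is optimal for one linear limit, giving 718.7 mg.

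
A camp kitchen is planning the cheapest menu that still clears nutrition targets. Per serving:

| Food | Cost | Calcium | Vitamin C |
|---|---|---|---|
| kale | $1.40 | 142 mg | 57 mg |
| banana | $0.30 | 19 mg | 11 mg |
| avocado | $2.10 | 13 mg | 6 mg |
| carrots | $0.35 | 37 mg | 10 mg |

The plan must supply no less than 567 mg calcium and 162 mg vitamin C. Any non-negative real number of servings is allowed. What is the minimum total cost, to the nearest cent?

$5.39

Check every corner: each single food scaled to meet both minima, and each pair solved so both constraints bind.
kale only: max(567/142, 162/57) = 3.993 servings → $5.59.
banana only: max(567/19, 162/11) = 29.84 servings → $8.95.
avocado only: max(567/13, 162/6) = 43.62 servings → $91.59.
carrots only: max(567/37, 162/10) = 16.2 servings → $5.67.
kale + banana with both targets exact would need a negative amount; discard.
kale + avocado: the both-tight solution has a negative serving — not a feasible corner.
kale + carrots with both tight: 0.4702 servings and 13.52 servings → $5.39.
banana + avocado with both targets exact would need a negative amount; discard.
banana + carrots with both tight: 1.493 servings and 14.56 servings → $5.54.
avocado + carrots with both tight: 3.522 servings and 14.09 servings → $12.33.
The minimum over all feasible corners is $5.39.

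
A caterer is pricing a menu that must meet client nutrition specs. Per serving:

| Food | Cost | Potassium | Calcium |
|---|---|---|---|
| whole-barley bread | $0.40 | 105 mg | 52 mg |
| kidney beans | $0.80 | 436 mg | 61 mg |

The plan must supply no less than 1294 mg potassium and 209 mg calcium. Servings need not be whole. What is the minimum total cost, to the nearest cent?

With two linear requirements the optimum uses one or two foods; enumerate the corners.
whole-barley bread only: max(1294/105, 209/52) = 12.32 servings → $4.93.
kidney beans only: max(1294/436, 209/61) = 3.426 servings → $2.74.
whole-barley bread + kidney beans with both tight: 0.7494 servings and 2.787 servings → $2.53.
Cheapest feasible corner: $2.53.

$2.53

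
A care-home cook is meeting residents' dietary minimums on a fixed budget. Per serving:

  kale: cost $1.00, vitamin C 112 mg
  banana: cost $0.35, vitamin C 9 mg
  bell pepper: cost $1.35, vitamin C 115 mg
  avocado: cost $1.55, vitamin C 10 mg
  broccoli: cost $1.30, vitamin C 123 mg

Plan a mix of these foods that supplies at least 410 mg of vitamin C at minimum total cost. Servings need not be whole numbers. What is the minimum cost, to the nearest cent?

$3.66

Cost per mg of vitamin C: kale $0.0089, broccoli $0.0106, bell pepper $0.0117, banana $0.0389, avocado $0.1550.
With no serving limits, use only kale: 410 mg / 112 mg = 3.661 servings × $1.00 = $3.66.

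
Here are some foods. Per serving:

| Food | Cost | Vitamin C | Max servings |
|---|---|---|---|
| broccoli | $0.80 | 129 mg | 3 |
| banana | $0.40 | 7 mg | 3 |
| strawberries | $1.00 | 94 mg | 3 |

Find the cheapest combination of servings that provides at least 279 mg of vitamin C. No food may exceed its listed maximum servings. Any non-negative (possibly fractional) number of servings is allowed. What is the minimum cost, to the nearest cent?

Cost per mg of vitamin C: broccoli $0.0062, strawberries $0.0106, banana $0.0571.
Take 2.163 servings of broccoli: +279.0 mg vitamin C for $1.73 (total $1.73, still need 0.0 mg).
Greedy by cheapest-per-mg is optimal for a single linear constraint, so the minimum cost is $1.73.

$1.73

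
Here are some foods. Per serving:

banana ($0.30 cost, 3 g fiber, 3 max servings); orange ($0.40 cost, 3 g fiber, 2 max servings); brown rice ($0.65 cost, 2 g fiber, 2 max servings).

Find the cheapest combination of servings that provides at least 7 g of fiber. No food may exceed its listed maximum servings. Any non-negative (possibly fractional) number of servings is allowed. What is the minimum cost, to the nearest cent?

Cost per g of fiber: banana $0.1000, orange $0.1333, brown rice $0.3250.
Take 2.333 servings of banana: +7.0 g fiber for $0.70 (total $0.70, still need 0.0 g).
Filling from the cheapest source first is optimal under one linear minimum: $0.70.

$0.70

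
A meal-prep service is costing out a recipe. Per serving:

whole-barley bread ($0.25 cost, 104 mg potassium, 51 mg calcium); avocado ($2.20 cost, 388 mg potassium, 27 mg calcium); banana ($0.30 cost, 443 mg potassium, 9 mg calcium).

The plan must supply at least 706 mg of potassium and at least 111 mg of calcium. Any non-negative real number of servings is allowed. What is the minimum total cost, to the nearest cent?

Two binding constraints pin down two serving amounts, so the optimal mix uses at most two foods. The candidates are each food alone (scaled to the tighter of potassium/calcium) and each pair with both constraints tight.
whole-barley bread only: max(706/104, 111/51) = 6.788 servings → $1.70.
avocado only: max(706/388, 111/27) = 4.111 servings → $9.04.
banana only: max(706/443, 111/9) = 12.33 servings → $3.70.
whole-barley bread + avocado with both tight: 1.414 servings and 1.441 servings → $3.52.
whole-barley bread + banana with both tight: 1.977 servings and 1.13 servings → $0.83.
avocado + banana: intersection lies outside the first quadrant.
The minimum over all feasible corners is $0.83.

$0.83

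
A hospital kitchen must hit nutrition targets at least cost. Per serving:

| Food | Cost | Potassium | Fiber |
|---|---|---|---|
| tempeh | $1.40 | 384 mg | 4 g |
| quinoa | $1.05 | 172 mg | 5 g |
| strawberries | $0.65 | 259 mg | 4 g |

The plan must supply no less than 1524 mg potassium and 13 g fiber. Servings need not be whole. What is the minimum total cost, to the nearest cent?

Minimising a linear cost over {potassium ≥ 1524, fiber ≥ 13, servings ≥ 0} — the optimum is at a vertex, using one or two foods.
tempeh only: max(1524/384, 13/4) = 3.969 servings → $5.56.
quinoa only: max(1524/172, 13/5) = 8.86 servings → $9.30.
strawberries only: max(1524/259, 13/4) = 5.884 servings → $3.82.
tempeh + quinoa: intersection lies outside the first quadrant.
tempeh + strawberries with both targets exact would need a negative amount; discard.
quinoa + strawberries with both targets exact would need a negative amount; discard.
So the least-cost plan costs $3.82.

$3.82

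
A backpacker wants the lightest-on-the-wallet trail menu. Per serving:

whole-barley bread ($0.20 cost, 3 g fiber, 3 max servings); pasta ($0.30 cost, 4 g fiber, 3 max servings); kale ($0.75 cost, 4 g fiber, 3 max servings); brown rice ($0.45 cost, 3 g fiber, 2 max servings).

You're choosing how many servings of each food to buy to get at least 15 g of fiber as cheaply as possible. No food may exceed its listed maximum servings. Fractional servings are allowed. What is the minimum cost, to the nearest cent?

$1.05

Cost per g of fiber: whole-barley bread $0.0667, pasta $0.0750, brown rice $0.1500, kale $0.1875.
Take 3 servings of whole-barley bread: +9.0 g fiber for $0.60 (total $0.60, still need 6.0 g).
Take 1.5 servings of pasta: +6.0 g fiber for $0.45 (total $1.05, still need 0.0 g).
Greedy by cheapest-per-g is optimal for a single linear constraint, so the minimum cost is $1.05.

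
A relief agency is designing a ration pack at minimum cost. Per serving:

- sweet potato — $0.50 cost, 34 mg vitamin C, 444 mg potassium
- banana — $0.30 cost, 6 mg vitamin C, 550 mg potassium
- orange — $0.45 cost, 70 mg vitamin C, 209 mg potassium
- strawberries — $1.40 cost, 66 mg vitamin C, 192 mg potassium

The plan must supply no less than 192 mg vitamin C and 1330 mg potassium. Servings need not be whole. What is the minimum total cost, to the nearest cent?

$1.61

sweet potato only: max(192/34, 1330/444) = 5.647 servings → $2.82.
banana only: max(192/6, 1330/550) = 32 servings → $9.60.
orange only: max(192/70, 1330/209) = 6.364 servings → $2.86.
strawberries only: max(192/66, 1330/192) = 6.927 servings → $9.70.
sweet potato + banana: the both-tight solution has a negative serving — not a feasible corner.
sweet potato + orange with both tight: 2.21 servings and 1.67 servings → $1.86.
sweet potato + strawberries with both tight: 2.236 servings and 1.757 servings → $3.58.
banana + orange with both tight: 1.422 servings and 2.621 servings → $1.61.
banana + strawberries with both tight: 1.449 servings and 2.777 servings → $4.32.
orange + strawberries with both targets exact would need a negative amount; discard.
The minimum over all feasible corners is $1.61.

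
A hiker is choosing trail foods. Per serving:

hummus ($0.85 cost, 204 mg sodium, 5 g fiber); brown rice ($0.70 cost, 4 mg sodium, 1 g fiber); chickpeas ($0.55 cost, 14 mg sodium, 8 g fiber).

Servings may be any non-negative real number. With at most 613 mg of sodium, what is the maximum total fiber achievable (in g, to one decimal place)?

Fiber per mg sodium: chickpeas 0.5714, brown rice 0.25, hummus 0.02451.
With no serving limits, spend the whole sodium allowance on chickpeas: 613 mg / 14 mg × 8 g = 350.3 g.

350.3 g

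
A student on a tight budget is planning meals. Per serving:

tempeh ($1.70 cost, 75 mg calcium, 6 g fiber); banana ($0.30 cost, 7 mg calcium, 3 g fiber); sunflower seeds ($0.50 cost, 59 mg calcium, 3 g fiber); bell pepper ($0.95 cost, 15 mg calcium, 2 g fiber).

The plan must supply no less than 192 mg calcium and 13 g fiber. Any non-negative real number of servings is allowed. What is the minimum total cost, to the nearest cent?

$1.92

tempeh only: max(192/75, 13/6) = 2.56 servings → $4.35.
banana only: max(192/7, 13/3) = 27.43 servings → $8.23.
sunflower seeds only: max(192/59, 13/3) = 4.333 servings → $2.17.
bell pepper only: max(192/15, 13/2) = 12.8 servings → $12.16.
tempeh + banana: the both-tight solution has a negative serving — not a feasible corner.
tempeh + sunflower seeds with both tight: 1.481 servings and 1.372 servings → $3.20.
tempeh + bell pepper: the both-tight solution has a negative serving — not a feasible corner.
banana + sunflower seeds with both tight: 1.224 servings and 3.109 servings → $1.92.
banana + bell pepper with both targets exact would need a negative amount; discard.
sunflower seeds + bell pepper with both tight: 2.589 servings and 2.616 servings → $3.78.
The minimum over all feasible corners is $1.92.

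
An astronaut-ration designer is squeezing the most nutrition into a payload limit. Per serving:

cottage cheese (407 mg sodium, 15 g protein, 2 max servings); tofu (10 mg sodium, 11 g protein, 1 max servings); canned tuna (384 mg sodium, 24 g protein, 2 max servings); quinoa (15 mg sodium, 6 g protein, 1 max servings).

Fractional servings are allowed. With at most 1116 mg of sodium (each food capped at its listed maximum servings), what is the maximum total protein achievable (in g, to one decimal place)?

76.9 g

Protein per mg sodium: tofu 1.1, quinoa 0.4, canned tuna 0.0625, cottage cheese 0.03686.
Take 1 serving of tofu: uses 10 mg sodium, +11.0 g protein (running total 11.0 g).
Take 1 serving of quinoa: uses 15 mg sodium, +6.0 g protein (running total 17.0 g).
Take 2 servings of canned tuna: uses 768 mg sodium, +48.0 g protein (running total 65.0 g).
Take 0.7936 servings of cottage cheese: uses 323 mg sodium, +11.9 g protein (running total 76.9 g).
Filling greedily by protein-per-mg sodium is optimal for one linear limit, giving 76.9 g.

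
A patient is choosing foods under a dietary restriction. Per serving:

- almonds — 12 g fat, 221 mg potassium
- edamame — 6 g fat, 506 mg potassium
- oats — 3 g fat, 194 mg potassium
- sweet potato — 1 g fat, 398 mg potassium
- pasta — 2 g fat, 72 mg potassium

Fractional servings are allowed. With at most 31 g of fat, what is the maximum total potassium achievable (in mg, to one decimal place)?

12338.0 mg

Potassium per g fat: sweet potato 398, edamame 84.33, oats 64.67, pasta 36, almonds 18.42.
With no serving limits, spend the whole fat allowance on sweet potato: 31 g / 1 g × 398 mg = 12338.0 mg.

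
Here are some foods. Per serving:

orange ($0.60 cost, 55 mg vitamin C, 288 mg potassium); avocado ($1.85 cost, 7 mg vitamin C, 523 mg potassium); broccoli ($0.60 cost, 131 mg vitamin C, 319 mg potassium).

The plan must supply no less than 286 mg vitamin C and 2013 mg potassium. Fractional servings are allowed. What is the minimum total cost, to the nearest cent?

$3.79

This is a tiny linear program; its minimum lies at a vertex of the feasible set. List the vertices and price them.
orange only: max(286/55, 2013/288) = 6.99 servings → $4.19.
avocado only: max(286/7, 2013/523) = 40.86 servings → $75.59.
broccoli only: max(286/131, 2013/319) = 6.31 servings → $3.79.
orange + avocado with both tight: 5.065 servings and 1.06 servings → $5.00.
orange + broccoli with both targets exact would need a negative amount; discard.
avocado + broccoli with both tight: 2.602 servings and 2.044 servings → $6.04.
The minimum over all feasible corners is $3.79.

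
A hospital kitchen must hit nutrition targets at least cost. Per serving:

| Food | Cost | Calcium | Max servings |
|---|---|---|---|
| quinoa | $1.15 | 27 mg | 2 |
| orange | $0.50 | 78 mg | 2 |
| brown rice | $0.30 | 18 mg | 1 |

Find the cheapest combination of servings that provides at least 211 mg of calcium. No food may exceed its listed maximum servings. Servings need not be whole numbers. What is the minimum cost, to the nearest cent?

Cost per mg of calcium: orange $0.0064, brown rice $0.0167, quinoa $0.0426.
Take 2 servings of orange: +156.0 mg calcium for $1.00 (total $1.00, still need 55.0 mg).
Take 1 serving of brown rice: +18.0 mg calcium for $0.30 (total $1.30, still need 37.0 mg).
Take 1.37 servings of quinoa: +37.0 mg calcium for $1.58 (total $2.88, still need 0.0 mg).
Filling from the cheapest source first is optimal under one linear minimum: $2.88.

$2.88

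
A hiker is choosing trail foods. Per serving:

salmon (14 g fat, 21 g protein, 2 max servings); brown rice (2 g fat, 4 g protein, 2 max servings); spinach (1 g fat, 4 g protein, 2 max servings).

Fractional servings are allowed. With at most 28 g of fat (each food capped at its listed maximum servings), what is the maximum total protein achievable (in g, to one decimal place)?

Protein per g fat: spinach 4, brown rice 2, salmon 1.5.
Take 2 servings of spinach: uses 2 g fat, +8.0 g protein (running total 8.0 g).
Take 2 servings of brown rice: uses 4 g fat, +8.0 g protein (running total 16.0 g).
Take 1.571 servings of salmon: uses 22 g fat, +33.0 g protein (running total 49.0 g).
Greedy by best ratio exhausts the fat allowance optimally: 49.0 g.

49.0 g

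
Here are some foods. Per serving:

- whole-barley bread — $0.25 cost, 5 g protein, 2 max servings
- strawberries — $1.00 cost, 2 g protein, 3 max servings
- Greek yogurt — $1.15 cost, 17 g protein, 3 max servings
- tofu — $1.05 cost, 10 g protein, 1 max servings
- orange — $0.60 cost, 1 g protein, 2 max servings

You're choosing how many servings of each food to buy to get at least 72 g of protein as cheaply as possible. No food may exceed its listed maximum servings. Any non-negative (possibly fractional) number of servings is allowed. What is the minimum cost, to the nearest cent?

$5.50

Cost per g of protein: whole-barley bread $0.0500, Greek yogurt $0.0676, tofu $0.1050, strawberries $0.5000, orange $0.6000.
Take 2 servings of whole-barley bread: +10.0 g protein for $0.50 (total $0.50, still need 62.0 g).
Take 3 servings of Greek yogurt: +51.0 g protein for $3.45 (total $3.95, still need 11.0 g).
Take 1 serving of tofu: +10.0 g protein for $1.05 (total $5.00, still need 1.0 g).
Take 0.5 servings of strawberries: +1.0 g protein for $0.50 (total $5.50, still need 0.0 g).
Filling from the cheapest source first is optimal under one linear minimum: $5.50.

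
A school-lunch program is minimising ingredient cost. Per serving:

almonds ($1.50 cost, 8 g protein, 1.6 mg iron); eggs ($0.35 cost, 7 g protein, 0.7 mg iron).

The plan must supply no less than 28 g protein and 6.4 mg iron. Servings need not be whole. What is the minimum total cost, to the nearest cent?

A basic optimal solution has at most two foods positive. Try each food alone and each pair with both targets met exactly.
almonds only: max(28/8, 6.4/1.6) = 4 servings → $6.00.
eggs only: max(28/7, 6.4/0.7) = 9.143 servings → $3.20.
almonds + eggs with both targets exact would need a negative amount; discard.
So the least-cost plan costs $3.20.

$3.20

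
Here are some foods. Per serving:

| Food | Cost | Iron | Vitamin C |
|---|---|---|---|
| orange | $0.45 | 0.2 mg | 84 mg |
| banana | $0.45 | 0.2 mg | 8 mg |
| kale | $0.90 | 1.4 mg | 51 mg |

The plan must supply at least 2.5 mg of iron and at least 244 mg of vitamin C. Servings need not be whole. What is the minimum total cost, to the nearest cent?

$2.25

Compare the cost at each extreme point of the feasible region.
orange only: max(2.5/0.2, 244/84) = 12.5 servings → $5.62.
banana only: max(2.5/0.2, 244/8) = 30.5 servings → $13.72.
kale only: max(2.5/1.4, 244/51) = 4.784 servings → $4.31.
orange + banana with both tight: 1.895 servings and 10.61 servings → $5.62.
orange + kale with both tight: 1.993 servings and 1.501 servings → $2.25.
banana + kale with both targets exact would need a negative amount; discard.
So the least-cost plan costs $2.25.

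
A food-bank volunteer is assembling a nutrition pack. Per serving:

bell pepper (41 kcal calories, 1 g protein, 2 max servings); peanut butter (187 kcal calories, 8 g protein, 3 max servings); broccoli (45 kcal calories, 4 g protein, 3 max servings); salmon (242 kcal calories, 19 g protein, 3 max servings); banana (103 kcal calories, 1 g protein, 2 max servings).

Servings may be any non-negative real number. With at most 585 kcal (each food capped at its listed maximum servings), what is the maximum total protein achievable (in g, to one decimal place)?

Protein per kcal: broccoli 0.08889, salmon 0.07851, peanut butter 0.04278, bell pepper 0.02439, banana 0.009709.
Take 3 servings of broccoli: uses 135 kcal, +12.0 g protein (running total 12.0 g).
Take 1.86 servings of salmon: uses 450 kcal, +35.3 g protein (running total 47.3 g).
Filling greedily by protein-per-kcal is optimal for one linear limit, giving 47.3 g.

47.3 g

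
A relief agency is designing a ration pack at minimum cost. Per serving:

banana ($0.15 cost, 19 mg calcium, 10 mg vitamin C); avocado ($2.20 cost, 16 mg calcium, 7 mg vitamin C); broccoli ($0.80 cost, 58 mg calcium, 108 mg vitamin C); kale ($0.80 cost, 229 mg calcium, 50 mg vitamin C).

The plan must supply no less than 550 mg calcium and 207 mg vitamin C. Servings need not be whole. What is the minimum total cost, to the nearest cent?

$2.47

With two linear requirements the optimum uses one or two foods; enumerate the corners.
banana only: max(550/19, 207/10) = 28.95 servings → $4.34.
avocado only: max(550/16, 207/7) = 34.38 servings → $75.62.
broccoli only: max(550/58, 207/108) = 9.483 servings → $7.59.
kale only: max(550/229, 207/50) = 4.14 servings → $3.31.
banana + avocado with both targets exact would need a negative amount; discard.
banana + broccoli: intersection lies outside the first quadrant.
banana + kale with both tight: 14.85 servings and 1.169 servings → $3.16.
avocado + broccoli with both targets exact would need a negative amount; discard.
avocado + kale with both tight: 24.79 servings and 0.67 servings → $55.06.
broccoli + kale with both tight: 0.9116 servings and 2.171 servings → $2.47.
The minimum over all feasible corners is $2.47.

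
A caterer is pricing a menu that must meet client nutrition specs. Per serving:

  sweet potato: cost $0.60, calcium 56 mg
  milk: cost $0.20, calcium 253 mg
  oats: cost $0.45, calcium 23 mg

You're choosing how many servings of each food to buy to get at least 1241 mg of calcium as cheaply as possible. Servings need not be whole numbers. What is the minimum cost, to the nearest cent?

Cost per mg of calcium: milk $0.0008, sweet potato $0.0107, oats $0.0196.
With no serving limits, use only milk: 1241 mg / 253 mg = 4.905 servings × $0.20 = $0.98.

$0.98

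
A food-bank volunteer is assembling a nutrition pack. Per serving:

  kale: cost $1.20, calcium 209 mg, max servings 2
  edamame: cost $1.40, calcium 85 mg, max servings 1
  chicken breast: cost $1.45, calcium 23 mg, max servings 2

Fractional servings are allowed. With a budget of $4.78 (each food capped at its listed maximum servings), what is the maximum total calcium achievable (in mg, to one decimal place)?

518.5 mg

Calcium per dollar: kale 174.2, edamame 60.71, chicken breast 15.86.
Take 2 servings of kale: spends $2.40, +418.0 mg calcium (running total 418.0 mg).
Take 1 serving of edamame: spends $1.40, +85.0 mg calcium (running total 503.0 mg).
Take 0.6759 servings of chicken breast: spends $0.98, +15.5 mg calcium (running total 518.5 mg).
Greedy by best ratio exhausts the cost allowance optimally: 518.5 mg.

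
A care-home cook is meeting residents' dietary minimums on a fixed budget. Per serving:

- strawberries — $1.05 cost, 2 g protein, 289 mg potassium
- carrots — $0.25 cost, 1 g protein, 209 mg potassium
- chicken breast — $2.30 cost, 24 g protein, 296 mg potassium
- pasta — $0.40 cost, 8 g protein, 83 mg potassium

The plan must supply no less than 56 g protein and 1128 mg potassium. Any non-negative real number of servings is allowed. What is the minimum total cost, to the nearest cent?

For a min-cost LP with two ≥-constraints, a basic feasible solution has at most two positive variables.
strawberries only: max(56/2, 1128/289) = 28 servings → $29.40.
carrots only: max(56/1, 1128/209) = 56 servings → $14.00.
chicken breast only: max(56/24, 1128/296) = 3.811 servings → $8.76.
pasta only: max(56/8, 1128/83) = 13.59 servings → $5.44.
strawberries + carrots: intersection lies outside the first quadrant.
strawberries + chicken breast with both tight: 1.654 servings and 2.195 servings → $6.79.
strawberries + pasta with both tight: 2.039 servings and 6.49 servings → $4.74.
carrots + chicken breast with both tight: 2.224 servings and 2.241 servings → $5.71.
carrots + pasta with both tight: 2.754 servings and 6.656 servings → $3.35.
chicken breast + pasta: intersection lies outside the first quadrant.
The minimum over all feasible corners is $3.35.

$3.35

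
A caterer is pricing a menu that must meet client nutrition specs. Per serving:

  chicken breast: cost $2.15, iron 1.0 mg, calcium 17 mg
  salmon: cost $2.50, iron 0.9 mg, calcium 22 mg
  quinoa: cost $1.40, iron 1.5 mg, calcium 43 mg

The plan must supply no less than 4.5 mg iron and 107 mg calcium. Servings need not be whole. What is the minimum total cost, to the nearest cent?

$4.20

An LP optimum is at a vertex; with two nutrient constraints at most two foods are used. Check each candidate.
chicken breast only: max(4.5/1.0, 107/17) = 6.294 servings → $13.53.
salmon only: max(4.5/0.9, 107/22) = 5 servings → $12.50.
quinoa only: max(4.5/1.5, 107/43) = 3 servings → $4.20.
chicken breast + salmon with both tight: 0.403 servings and 4.552 servings → $12.25.
chicken breast + quinoa with both tight: 1.886 servings and 1.743 servings → $6.49.
salmon + quinoa: the both-tight solution has a negative serving — not a feasible corner.
So the least-cost plan costs $4.20.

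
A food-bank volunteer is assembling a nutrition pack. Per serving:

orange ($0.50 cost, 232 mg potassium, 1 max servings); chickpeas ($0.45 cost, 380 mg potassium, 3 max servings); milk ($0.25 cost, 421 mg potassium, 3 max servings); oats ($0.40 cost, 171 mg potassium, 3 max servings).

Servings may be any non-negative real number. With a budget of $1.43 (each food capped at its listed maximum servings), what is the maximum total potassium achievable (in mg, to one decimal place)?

1837.2 mg

Potassium per dollar: milk 1684, chickpeas 844.4, orange 464, oats 427.5.
Take 3 servings of milk: spends $0.75, +1263.0 mg potassium (running total 1263.0 mg).
Take 1.511 servings of chickpeas: spends $0.68, +574.2 mg potassium (running total 1837.2 mg).
Filling greedily by potassium-per-dollar is optimal for one linear limit, giving 1837.2 mg.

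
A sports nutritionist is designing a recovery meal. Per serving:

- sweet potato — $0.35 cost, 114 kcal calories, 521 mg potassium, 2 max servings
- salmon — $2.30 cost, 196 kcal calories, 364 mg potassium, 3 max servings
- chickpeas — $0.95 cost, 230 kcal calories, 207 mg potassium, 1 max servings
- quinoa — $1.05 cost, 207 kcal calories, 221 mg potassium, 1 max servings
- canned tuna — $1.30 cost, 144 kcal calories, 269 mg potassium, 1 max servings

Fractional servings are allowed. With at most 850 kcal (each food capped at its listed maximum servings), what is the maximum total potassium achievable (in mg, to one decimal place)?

2198.7 mg

Potassium per kcal: sweet potato 4.57, canned tuna 1.868, salmon 1.857, quinoa 1.068, chickpeas 0.9.
Take 2 servings of sweet potato: uses 228 kcal, +1042.0 mg potassium (running total 1042.0 mg).
Take 1 serving of canned tuna: uses 144 kcal, +269.0 mg potassium (running total 1311.0 mg).
Take 2.439 servings of salmon: uses 478 kcal, +887.7 mg potassium (running total 2198.7 mg).
Filling greedily by potassium-per-kcal is optimal for one linear limit, giving 2198.7 mg.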